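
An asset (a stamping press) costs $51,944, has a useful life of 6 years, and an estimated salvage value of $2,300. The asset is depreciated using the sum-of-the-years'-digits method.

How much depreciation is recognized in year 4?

$7,092

Depreciable base = $51,944 − $2,300 = $49,644.
Sum of the years' digits = 6+5+4+3+2+1 = 21.
Year 1: $49,644 × 6/21 = $14,184. Book value $37,760.
Year 2: $49,644 × 5/21 = $11,820. Book value $25,940.
Year 3: $49,644 × 4/21 = $9,456. Book value $16,484.
Year 4: $49,644 × 3/21 = $7,092. Book value $9,392.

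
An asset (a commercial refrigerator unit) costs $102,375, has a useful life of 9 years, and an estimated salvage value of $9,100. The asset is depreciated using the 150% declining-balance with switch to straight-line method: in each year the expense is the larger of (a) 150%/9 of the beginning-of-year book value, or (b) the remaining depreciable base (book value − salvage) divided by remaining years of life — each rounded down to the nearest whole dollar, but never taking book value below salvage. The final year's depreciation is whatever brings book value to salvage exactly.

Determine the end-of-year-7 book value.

$25,122

Depreciable base = $102,375 − $9,100 = $93,275.
Year 1: DB = ⌊$102,375 × 150%/9⌋ = $17,062; SL = ⌊$93,275/9⌋ = $10,363 → take DB $17,062. Book value $85,313.
Year 2: DB = ⌊$85,313 × 150%/9⌋ = $14,218; SL = ⌊$76,213/8⌋ = $9,526 → take DB $14,218. Book value $71,095.
Year 3: DB = ⌊$71,095 × 150%/9⌋ = $11,849; SL = ⌊$61,995/7⌋ = $8,856 → take DB $11,849. Book value $59,246.
Year 4: DB = ⌊$59,246 × 150%/9⌋ = $9,874; SL = ⌊$50,146/6⌋ = $8,357 → take DB $9,874. Book value $49,372.
Year 5: DB = ⌊$49,372 × 150%/9⌋ = $8,228; SL = ⌊$40,272/5⌋ = $8,054 → take DB $8,228. Book value $41,144.
Year 6: DB = ⌊$41,144 × 150%/9⌋ = $6,857; SL = ⌊$32,044/4⌋ = $8,011 → take SL $8,011. Book value $33,133.
Year 7: DB = ⌊$33,133 × 150%/9⌋ = $5,522; SL = ⌊$24,033/3⌋ = $8,011 → take SL $8,011. Book value $25,122.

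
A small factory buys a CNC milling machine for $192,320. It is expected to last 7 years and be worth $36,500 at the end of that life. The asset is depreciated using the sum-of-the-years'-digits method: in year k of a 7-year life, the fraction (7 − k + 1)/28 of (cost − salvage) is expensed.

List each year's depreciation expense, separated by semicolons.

Depreciable base = $192,320 − $36,500 = $155,820.
Sum of the years' digits = 7+6+5+4+3+2+1 = 28.
Year 1: $155,820 × 7/28 = $38,955. Book value $153,365.
Year 2: $155,820 × 6/28 = $33,390. Book value $119,975.
Year 3: $155,820 × 5/28 = $27,825. Book value $92,150.
Year 4: $155,820 × 4/28 = $22,260. Book value $69,890.
Year 5: $155,820 × 3/28 = $16,695. Book value $53,195.
Year 6: $155,820 × 2/28 = $11,130. Book value $42,065.
Year 7: $155,820 × 1/28 = $5,565. Book value $36,500.

$38,955; $33,390; $27,825; $22,260; $16,695; $11,130; $5,565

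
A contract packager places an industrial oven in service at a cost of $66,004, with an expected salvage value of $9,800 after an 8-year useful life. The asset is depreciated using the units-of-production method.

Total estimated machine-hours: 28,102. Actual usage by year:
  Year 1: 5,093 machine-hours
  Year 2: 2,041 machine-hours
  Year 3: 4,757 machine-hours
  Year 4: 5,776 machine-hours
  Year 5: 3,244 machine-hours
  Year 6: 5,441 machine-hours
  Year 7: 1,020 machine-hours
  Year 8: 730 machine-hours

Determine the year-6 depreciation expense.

$10,882

Depreciable base = $66,004 − $9,800 = $56,204.
Rate = $56,204 / 28,102 machine-hours = $2 per machine-hour.
Year 1: 5,093 × $2 = $10,186. Book value $55,818.
Year 2: 2,041 × $2 = $4,082. Book value $51,736.
Year 3: 4,757 × $2 = $9,514. Book value $42,222.
Year 4: 5,776 × $2 = $11,552. Book value $30,670.
Year 5: 3,244 × $2 = $6,488. Book value $24,182.
Year 6: 5,441 × $2 = $10,882. Book value $13,300.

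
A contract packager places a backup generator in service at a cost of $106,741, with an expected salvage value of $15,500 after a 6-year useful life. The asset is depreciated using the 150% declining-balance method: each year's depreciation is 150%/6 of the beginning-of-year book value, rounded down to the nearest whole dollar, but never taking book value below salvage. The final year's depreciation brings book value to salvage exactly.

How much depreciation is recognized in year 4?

$11,258

Depreciable base = $106,741 − $15,500 = $91,241.
Year 1: ⌊$106,741 × 150%/6⌋ = $26,685. Book value $80,056.
Year 2: ⌊$80,056 × 150%/6⌋ = $20,014. Book value $60,042.
Year 3: ⌊$60,042 × 150%/6⌋ = $15,010. Book value $45,032.
Year 4: ⌊$45,032 × 150%/6⌋ = $11,258. Book value $33,774.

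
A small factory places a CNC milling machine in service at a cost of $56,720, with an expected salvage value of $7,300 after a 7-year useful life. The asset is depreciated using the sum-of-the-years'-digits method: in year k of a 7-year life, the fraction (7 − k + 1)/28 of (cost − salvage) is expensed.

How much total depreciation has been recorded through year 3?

$31,770

Depreciable base = $56,720 − $7,300 = $49,420.
Sum of the years' digits = 7+6+5+4+3+2+1 = 28.
Year 1: $49,420 × 7/28 = $12,355. Book value $44,365.
Year 2: $49,420 × 6/28 = $10,590. Book value $33,775.
Year 3: $49,420 × 5/28 = $8,825. Book value $24,950.
Accumulated through year 3 = $56,720 − $24,950 = $31,770.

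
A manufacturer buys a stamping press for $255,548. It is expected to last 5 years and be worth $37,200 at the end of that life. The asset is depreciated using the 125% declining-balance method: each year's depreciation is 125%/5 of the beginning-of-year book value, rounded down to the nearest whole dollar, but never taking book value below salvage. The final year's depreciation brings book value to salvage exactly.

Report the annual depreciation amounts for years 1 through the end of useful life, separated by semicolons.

Depreciable base = $255,548 − $37,200 = $218,348.
Year 1: ⌊$255,548 × 125%/5⌋ = $63,887. Book value $191,661.
Year 2: ⌊$191,661 × 125%/5⌋ = $47,915. Book value $143,746.
Year 3: ⌊$143,746 × 125%/5⌋ = $35,936. Book value $107,810.
Year 4: ⌊$107,810 × 125%/5⌋ = $26,952. Book value $80,858.
Year 5 (final): $80,858 − $37,200 = $43,658. Book value $37,200.

$63,887; $47,915; $35,936; $26,952; $43,658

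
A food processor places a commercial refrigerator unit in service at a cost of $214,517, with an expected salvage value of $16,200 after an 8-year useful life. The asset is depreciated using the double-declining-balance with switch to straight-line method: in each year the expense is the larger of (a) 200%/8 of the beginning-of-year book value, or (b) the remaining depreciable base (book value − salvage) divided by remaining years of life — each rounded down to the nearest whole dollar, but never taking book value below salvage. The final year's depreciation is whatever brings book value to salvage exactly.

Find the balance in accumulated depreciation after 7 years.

Depreciable base = $214,517 − $16,200 = $198,317.
Year 1: DB = ⌊$214,517 × 200%/8⌋ = $53,629; SL = ⌊$198,317/8⌋ = $24,789 → take DB $53,629. Book value $160,888.
Year 2: DB = ⌊$160,888 × 200%/8⌋ = $40,222; SL = ⌊$144,688/7⌋ = $20,669 → take DB $40,222. Book value $120,666.
Year 3: DB = ⌊$120,666 × 200%/8⌋ = $30,166; SL = ⌊$104,466/6⌋ = $17,411 → take DB $30,166. Book value $90,500.
Year 4: DB = ⌊$90,500 × 200%/8⌋ = $22,625; SL = ⌊$74,300/5⌋ = $14,860 → take DB $22,625. Book value $67,875.
Year 5: DB = ⌊$67,875 × 200%/8⌋ = $16,968; SL = ⌊$51,675/4⌋ = $12,918 → take DB $16,968. Book value $50,907.
Year 6: DB = ⌊$50,907 × 200%/8⌋ = $12,726; SL = ⌊$34,707/3⌋ = $11,569 → take DB $12,726. Book value $38,181.
Year 7: DB = ⌊$38,181 × 200%/8⌋ = $9,545; SL = ⌊$21,981/2⌋ = $10,990 → take SL $10,990. Book value $27,191.
Accumulated through year 7 = $214,517 − $27,191 = $187,326.

$187,326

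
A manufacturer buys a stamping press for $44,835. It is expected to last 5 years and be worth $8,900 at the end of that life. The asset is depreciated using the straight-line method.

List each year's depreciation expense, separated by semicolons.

Depreciable base = $44,835 − $8,900 = $35,935.
Annual expense = $35,935 / 5 = $7,187.
End of year 1: book value $37,648.
End of year 2: book value $30,461.
End of year 3: book value $23,274.
End of year 4: book value $16,087.
End of year 5: book value $8,900.

$7,187; $7,187; $7,187; $7,187; $7,187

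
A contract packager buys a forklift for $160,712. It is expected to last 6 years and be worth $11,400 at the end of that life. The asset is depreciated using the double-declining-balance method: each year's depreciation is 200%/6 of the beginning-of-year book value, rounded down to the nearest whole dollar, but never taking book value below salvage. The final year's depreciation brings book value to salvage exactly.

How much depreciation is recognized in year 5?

Depreciable base = $160,712 − $11,400 = $149,312.
Year 1: ⌊$160,712 × 200%/6⌋ = $53,570. Book value $107,142.
Year 2: ⌊$107,142 × 200%/6⌋ = $35,714. Book value $71,428.
Year 3: ⌊$71,428 × 200%/6⌋ = $23,809. Book value $47,619.
Year 4: ⌊$47,619 × 200%/6⌋ = $15,873. Book value $31,746.
Year 5: ⌊$31,746 × 200%/6⌋ = $10,582. Book value $21,164.

$10,582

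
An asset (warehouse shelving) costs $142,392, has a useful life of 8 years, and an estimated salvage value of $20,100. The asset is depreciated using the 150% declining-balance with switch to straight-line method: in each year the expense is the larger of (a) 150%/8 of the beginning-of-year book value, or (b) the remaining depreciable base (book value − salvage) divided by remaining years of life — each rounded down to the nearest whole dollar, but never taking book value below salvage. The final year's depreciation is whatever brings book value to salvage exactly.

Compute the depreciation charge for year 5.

Depreciable base = $142,392 − $20,100 = $122,292.
Year 1: DB = ⌊$142,392 × 150%/8⌋ = $26,698; SL = ⌊$122,292/8⌋ = $15,286 → take DB $26,698. Book value $115,694.
Year 2: DB = ⌊$115,694 × 150%/8⌋ = $21,692; SL = ⌊$95,594/7⌋ = $13,656 → take DB $21,692. Book value $94,002.
Year 3: DB = ⌊$94,002 × 150%/8⌋ = $17,625; SL = ⌊$73,902/6⌋ = $12,317 → take DB $17,625. Book value $76,377.
Year 4: DB = ⌊$76,377 × 150%/8⌋ = $14,320; SL = ⌊$56,277/5⌋ = $11,255 → take DB $14,320. Book value $62,057.
Year 5: DB = ⌊$62,057 × 150%/8⌋ = $11,635; SL = ⌊$41,957/4⌋ = $10,489 → take DB $11,635. Book value $50,422.

$11,635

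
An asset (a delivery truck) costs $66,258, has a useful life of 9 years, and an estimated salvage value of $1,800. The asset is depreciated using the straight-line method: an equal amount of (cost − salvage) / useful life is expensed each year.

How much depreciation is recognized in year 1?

$7,162

Depreciable base = $66,258 − $1,800 = $64,458.
Annual expense = $64,458 / 9 = $7,162.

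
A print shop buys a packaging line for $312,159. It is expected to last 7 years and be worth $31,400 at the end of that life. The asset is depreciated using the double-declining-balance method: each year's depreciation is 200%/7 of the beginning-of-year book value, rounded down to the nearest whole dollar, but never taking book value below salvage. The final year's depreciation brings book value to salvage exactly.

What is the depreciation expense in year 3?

Depreciable base = $312,159 − $31,400 = $280,759.
Year 1: ⌊$312,159 × 200%/7⌋ = $89,188. Book value $222,971.
Year 2: ⌊$222,971 × 200%/7⌋ = $63,706. Book value $159,265.
Year 3: ⌊$159,265 × 200%/7⌋ = $45,504. Book value $113,761.

$45,504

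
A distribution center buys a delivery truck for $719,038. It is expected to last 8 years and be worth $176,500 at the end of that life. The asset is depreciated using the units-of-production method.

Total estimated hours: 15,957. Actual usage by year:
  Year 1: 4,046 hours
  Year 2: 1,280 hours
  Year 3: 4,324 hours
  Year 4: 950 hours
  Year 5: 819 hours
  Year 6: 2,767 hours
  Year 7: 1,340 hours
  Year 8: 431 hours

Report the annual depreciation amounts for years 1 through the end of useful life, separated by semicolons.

$137,564; $43,520; $147,016; $32,300; $27,846; $94,078; $45,560; $14,654

Depreciable base = $719,038 − $176,500 = $542,538.
Rate = $542,538 / 15,957 hours = $34 per hour.
Year 1: 4,046 × $34 = $137,564. Book value $581,474.
Year 2: 1,280 × $34 = $43,520. Book value $537,954.
Year 3: 4,324 × $34 = $147,016. Book value $390,938.
Year 4: 950 × $34 = $32,300. Book value $358,638.
Year 5: 819 × $34 = $27,846. Book value $330,792.
Year 6: 2,767 × $34 = $94,078. Book value $236,714.
Year 7: 1,340 × $34 = $45,560. Book value $191,154.
Year 8: 431 × $34 = $14,654. Book value $176,500.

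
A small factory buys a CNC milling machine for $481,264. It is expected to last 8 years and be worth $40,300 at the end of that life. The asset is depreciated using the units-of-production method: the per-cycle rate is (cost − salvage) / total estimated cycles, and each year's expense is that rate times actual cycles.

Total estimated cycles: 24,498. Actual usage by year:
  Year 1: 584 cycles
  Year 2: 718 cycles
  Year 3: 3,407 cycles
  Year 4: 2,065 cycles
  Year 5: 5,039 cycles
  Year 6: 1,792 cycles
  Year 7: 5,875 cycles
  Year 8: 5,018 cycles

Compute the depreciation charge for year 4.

Depreciable base = $481,264 − $40,300 = $440,964.
Rate = $440,964 / 24,498 cycles = $18 per cycle.
Year 1: 584 × $18 = $10,512. Book value $470,752.
Year 2: 718 × $18 = $12,924. Book value $457,828.
Year 3: 3,407 × $18 = $61,326. Book value $396,502.
Year 4: 2,065 × $18 = $37,170. Book value $359,332.

$37,170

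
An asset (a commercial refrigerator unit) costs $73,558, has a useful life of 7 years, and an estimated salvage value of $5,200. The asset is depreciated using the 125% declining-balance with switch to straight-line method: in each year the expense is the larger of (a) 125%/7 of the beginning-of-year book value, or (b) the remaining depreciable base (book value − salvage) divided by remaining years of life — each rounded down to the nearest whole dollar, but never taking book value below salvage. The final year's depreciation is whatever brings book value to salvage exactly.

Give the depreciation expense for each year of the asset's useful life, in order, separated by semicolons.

$13,135; $10,789; $8,886; $8,887; $8,887; $8,887; $8,887

Depreciable base = $73,558 − $5,200 = $68,358.
Year 1: DB = ⌊$73,558 × 125%/7⌋ = $13,135; SL = ⌊$68,358/7⌋ = $9,765 → take DB $13,135. Book value $60,423.
Year 2: DB = ⌊$60,423 × 125%/7⌋ = $10,789; SL = ⌊$55,223/6⌋ = $9,203 → take DB $10,789. Book value $49,634.
Year 3: DB = ⌊$49,634 × 125%/7⌋ = $8,863; SL = ⌊$44,434/5⌋ = $8,886 → take SL $8,886. Book value $40,748.
Year 4: DB = ⌊$40,748 × 125%/7⌋ = $7,276; SL = ⌊$35,548/4⌋ = $8,887 → take SL $8,887. Book value $31,861.
Year 5: DB = ⌊$31,861 × 125%/7⌋ = $5,689; SL = ⌊$26,661/3⌋ = $8,887 → take SL $8,887. Book value $22,974.
Year 6: DB = ⌊$22,974 × 125%/7⌋ = $4,102; SL = ⌊$17,774/2⌋ = $8,887 → take SL $8,887. Book value $14,087.
Year 7 (final): $14,087 − $5,200 = $8,887. Book value $5,200.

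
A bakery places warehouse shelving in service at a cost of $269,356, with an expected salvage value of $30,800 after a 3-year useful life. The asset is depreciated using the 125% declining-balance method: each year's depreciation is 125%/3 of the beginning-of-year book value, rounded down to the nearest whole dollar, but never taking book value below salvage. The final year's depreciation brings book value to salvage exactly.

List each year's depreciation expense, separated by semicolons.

Depreciable base = $269,356 − $30,800 = $238,556.
Year 1: ⌊$269,356 × 125%/3⌋ = $112,231. Book value $157,125.
Year 2: ⌊$157,125 × 125%/3⌋ = $65,468. Book value $91,657.
Year 3 (final): $91,657 − $30,800 = $60,857. Book value $30,800.

$112,231; $65,468; $60,857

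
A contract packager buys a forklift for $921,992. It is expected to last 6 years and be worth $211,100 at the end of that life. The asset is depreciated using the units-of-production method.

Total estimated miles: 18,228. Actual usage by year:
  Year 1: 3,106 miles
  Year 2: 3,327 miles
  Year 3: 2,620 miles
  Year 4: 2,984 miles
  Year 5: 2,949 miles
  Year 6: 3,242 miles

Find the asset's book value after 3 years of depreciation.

$568,925

Depreciable base = $921,992 − $211,100 = $710,892.
Rate = $710,892 / 18,228 miles = $39 per mile.
Year 1: 3,106 × $39 = $121,134. Book value $800,858.
Year 2: 3,327 × $39 = $129,753. Book value $671,105.
Year 3: 2,620 × $39 = $102,180. Book value $568,925.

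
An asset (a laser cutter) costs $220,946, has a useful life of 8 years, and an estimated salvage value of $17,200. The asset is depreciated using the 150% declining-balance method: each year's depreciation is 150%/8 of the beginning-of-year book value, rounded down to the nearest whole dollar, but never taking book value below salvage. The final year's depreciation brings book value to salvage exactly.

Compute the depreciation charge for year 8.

$34,449

Depreciable base = $220,946 − $17,200 = $203,746.
Year 1: ⌊$220,946 × 150%/8⌋ = $41,427. Book value $179,519.
Year 2: ⌊$179,519 × 150%/8⌋ = $33,659. Book value $145,860.
Year 3: ⌊$145,860 × 150%/8⌋ = $27,348. Book value $118,512.
Year 4: ⌊$118,512 × 150%/8⌋ = $22,221. Book value $96,291.
Year 5: ⌊$96,291 × 150%/8⌋ = $18,054. Book value $78,237.
Year 6: ⌊$78,237 × 150%/8⌋ = $14,669. Book value $63,568.
Year 7: ⌊$63,568 × 150%/8⌋ = $11,919. Book value $51,649.
Year 8 (final): $51,649 − $17,200 = $34,449. Book value $17,200.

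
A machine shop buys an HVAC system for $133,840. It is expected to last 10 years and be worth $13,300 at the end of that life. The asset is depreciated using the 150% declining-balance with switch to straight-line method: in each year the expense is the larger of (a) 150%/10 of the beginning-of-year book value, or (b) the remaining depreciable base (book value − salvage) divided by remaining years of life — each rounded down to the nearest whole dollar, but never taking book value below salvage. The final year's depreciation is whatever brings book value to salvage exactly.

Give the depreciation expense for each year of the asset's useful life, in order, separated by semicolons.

$20,076; $17,064; $14,505; $12,329; $10,479; $9,217; $9,217; $9,217; $9,218; $9,218

Depreciable base = $133,840 − $13,300 = $120,540.
Year 1: DB = ⌊$133,840 × 150%/10⌋ = $20,076; SL = ⌊$120,540/10⌋ = $12,054 → take DB $20,076. Book value $113,764.
Year 2: DB = ⌊$113,764 × 150%/10⌋ = $17,064; SL = ⌊$100,464/9⌋ = $11,162 → take DB $17,064. Book value $96,700.
Year 3: DB = ⌊$96,700 × 150%/10⌋ = $14,505; SL = ⌊$83,400/8⌋ = $10,425 → take DB $14,505. Book value $82,195.
Year 4: DB = ⌊$82,195 × 150%/10⌋ = $12,329; SL = ⌊$68,895/7⌋ = $9,842 → take DB $12,329. Book value $69,866.
Year 5: DB = ⌊$69,866 × 150%/10⌋ = $10,479; SL = ⌊$56,566/6⌋ = $9,427 → take DB $10,479. Book value $59,387.
Year 6: DB = ⌊$59,387 × 150%/10⌋ = $8,908; SL = ⌊$46,087/5⌋ = $9,217 → take SL $9,217. Book value $50,170.
Year 7: DB = ⌊$50,170 × 150%/10⌋ = $7,525; SL = ⌊$36,870/4⌋ = $9,217 → take SL $9,217. Book value $40,953.
Year 8: DB = ⌊$40,953 × 150%/10⌋ = $6,142; SL = ⌊$27,653/3⌋ = $9,217 → take SL $9,217. Book value $31,736.
Year 9: DB = ⌊$31,736 × 150%/10⌋ = $4,760; SL = ⌊$18,436/2⌋ = $9,218 → take SL $9,218. Book value $22,518.
Year 10 (final): $22,518 − $13,300 = $9,218. Book value $13,300.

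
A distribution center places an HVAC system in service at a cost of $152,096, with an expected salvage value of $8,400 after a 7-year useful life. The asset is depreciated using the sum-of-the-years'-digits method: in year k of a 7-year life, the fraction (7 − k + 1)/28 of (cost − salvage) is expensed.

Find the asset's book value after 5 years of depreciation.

$23,796

Depreciable base = $152,096 − $8,400 = $143,696.
Sum of the years' digits = 7+6+5+4+3+2+1 = 28.
Year 1: $143,696 × 7/28 = $35,924. Book value $116,172.
Year 2: $143,696 × 6/28 = $30,792. Book value $85,380.
Year 3: $143,696 × 5/28 = $25,660. Book value $59,720.
Year 4: $143,696 × 4/28 = $20,528. Book value $39,192.
Year 5: $143,696 × 3/28 = $15,396. Book value $23,796.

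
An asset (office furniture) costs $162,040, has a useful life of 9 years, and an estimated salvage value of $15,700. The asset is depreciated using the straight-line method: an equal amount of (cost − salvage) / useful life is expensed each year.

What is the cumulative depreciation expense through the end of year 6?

Depreciable base = $162,040 − $15,700 = $146,340.
Annual expense = $146,340 / 9 = $16,260.
End of year 1: book value $145,780.
End of year 2: book value $129,520.
End of year 3: book value $113,260.
End of year 4: book value $97,000.
End of year 5: book value $80,740.
End of year 6: book value $64,480.
Accumulated through year 6 = $162,040 − $64,480 = $97,560.

$97,560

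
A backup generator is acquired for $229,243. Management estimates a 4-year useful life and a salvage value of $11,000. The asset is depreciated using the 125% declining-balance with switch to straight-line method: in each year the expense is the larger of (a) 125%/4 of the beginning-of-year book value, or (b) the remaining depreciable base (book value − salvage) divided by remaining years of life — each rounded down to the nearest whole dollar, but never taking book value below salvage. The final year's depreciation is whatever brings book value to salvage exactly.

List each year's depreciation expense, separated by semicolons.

$71,638; $49,251; $48,677; $48,677

Depreciable base = $229,243 − $11,000 = $218,243.
Year 1: DB = ⌊$229,243 × 125%/4⌋ = $71,638; SL = ⌊$218,243/4⌋ = $54,560 → take DB $71,638. Book value $157,605.
Year 2: DB = ⌊$157,605 × 125%/4⌋ = $49,251; SL = ⌊$146,605/3⌋ = $48,868 → take DB $49,251. Book value $108,354.
Year 3: DB = ⌊$108,354 × 125%/4⌋ = $33,860; SL = ⌊$97,354/2⌋ = $48,677 → take SL $48,677. Book value $59,677.
Year 4 (final): $59,677 − $11,000 = $48,677. Book value $11,000.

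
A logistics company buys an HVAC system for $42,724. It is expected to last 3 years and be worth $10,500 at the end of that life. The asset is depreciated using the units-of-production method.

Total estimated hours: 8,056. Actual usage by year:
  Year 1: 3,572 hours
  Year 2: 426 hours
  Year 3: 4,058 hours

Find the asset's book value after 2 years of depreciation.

Depreciable base = $42,724 − $10,500 = $32,224.
Rate = $32,224 / 8,056 hours = $4 per hour.
Year 1: 3,572 × $4 = $14,288. Book value $28,436.
Year 2: 426 × $4 = $1,704. Book value $26,732.

$26,732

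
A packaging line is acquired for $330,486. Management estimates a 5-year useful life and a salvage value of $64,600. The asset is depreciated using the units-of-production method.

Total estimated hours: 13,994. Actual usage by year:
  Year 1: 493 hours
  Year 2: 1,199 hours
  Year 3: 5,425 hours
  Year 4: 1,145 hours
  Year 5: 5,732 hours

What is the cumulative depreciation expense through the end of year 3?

$135,223

Depreciable base = $330,486 − $64,600 = $265,886.
Rate = $265,886 / 13,994 hours = $19 per hour.
Year 1: 493 × $19 = $9,367. Book value $321,119.
Year 2: 1,199 × $19 = $22,781. Book value $298,338.
Year 3: 5,425 × $19 = $103,075. Book value $195,263.
Accumulated through year 3 = $330,486 − $195,263 = $135,223.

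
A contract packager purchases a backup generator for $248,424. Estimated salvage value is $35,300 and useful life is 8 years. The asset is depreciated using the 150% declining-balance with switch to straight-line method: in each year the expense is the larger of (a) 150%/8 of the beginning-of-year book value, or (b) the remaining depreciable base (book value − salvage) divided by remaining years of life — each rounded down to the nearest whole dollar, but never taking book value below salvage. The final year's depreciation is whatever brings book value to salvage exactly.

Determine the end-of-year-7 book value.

Depreciable base = $248,424 − $35,300 = $213,124.
Year 1: DB = ⌊$248,424 × 150%/8⌋ = $46,579; SL = ⌊$213,124/8⌋ = $26,640 → take DB $46,579. Book value $201,845.
Year 2: DB = ⌊$201,845 × 150%/8⌋ = $37,845; SL = ⌊$166,545/7⌋ = $23,792 → take DB $37,845. Book value $164,000.
Year 3: DB = ⌊$164,000 × 150%/8⌋ = $30,750; SL = ⌊$128,700/6⌋ = $21,450 → take DB $30,750. Book value $133,250.
Year 4: DB = ⌊$133,250 × 150%/8⌋ = $24,984; SL = ⌊$97,950/5⌋ = $19,590 → take DB $24,984. Book value $108,266.
Year 5: DB = ⌊$108,266 × 150%/8⌋ = $20,299; SL = ⌊$72,966/4⌋ = $18,241 → take DB $20,299. Book value $87,967.
Year 6: DB = ⌊$87,967 × 150%/8⌋ = $16,493; SL = ⌊$52,667/3⌋ = $17,555 → take SL $17,555. Book value $70,412.
Year 7: DB = ⌊$70,412 × 150%/8⌋ = $13,202; SL = ⌊$35,112/2⌋ = $17,556 → take SL $17,556. Book value $52,856.

$52,856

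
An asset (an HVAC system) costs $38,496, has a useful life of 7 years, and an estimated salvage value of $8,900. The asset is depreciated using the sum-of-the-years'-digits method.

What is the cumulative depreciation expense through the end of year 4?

$23,254

Depreciable base = $38,496 − $8,900 = $29,596.
Sum of the years' digits = 7+6+5+4+3+2+1 = 28.
Year 1: $29,596 × 7/28 = $7,399. Book value $31,097.
Year 2: $29,596 × 6/28 = $6,342. Book value $24,755.
Year 3: $29,596 × 5/28 = $5,285. Book value $19,470.
Year 4: $29,596 × 4/28 = $4,228. Book value $15,242.
Accumulated through year 4 = $38,496 − $15,242 = $23,254.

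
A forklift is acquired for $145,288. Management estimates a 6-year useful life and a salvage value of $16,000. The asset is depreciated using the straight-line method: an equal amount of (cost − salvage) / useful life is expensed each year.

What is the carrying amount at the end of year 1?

Depreciable base = $145,288 − $16,000 = $129,288.
Annual expense = $129,288 / 6 = $21,548.
End of year 1: book value $123,740.

$123,740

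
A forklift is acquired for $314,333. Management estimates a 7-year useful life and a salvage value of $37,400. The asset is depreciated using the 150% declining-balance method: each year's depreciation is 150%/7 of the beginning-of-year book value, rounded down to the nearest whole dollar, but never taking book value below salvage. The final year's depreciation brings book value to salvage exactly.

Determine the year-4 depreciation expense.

Depreciable base = $314,333 − $37,400 = $276,933.
Year 1: ⌊$314,333 × 150%/7⌋ = $67,357. Book value $246,976.
Year 2: ⌊$246,976 × 150%/7⌋ = $52,923. Book value $194,053.
Year 3: ⌊$194,053 × 150%/7⌋ = $41,582. Book value $152,471.
Year 4: ⌊$152,471 × 150%/7⌋ = $32,672. Book value $119,799.

$32,672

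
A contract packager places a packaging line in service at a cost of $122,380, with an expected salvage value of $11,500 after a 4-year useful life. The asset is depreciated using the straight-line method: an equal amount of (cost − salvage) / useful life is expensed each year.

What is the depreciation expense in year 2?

$27,720

Depreciable base = $122,380 − $11,500 = $110,880.
Annual expense = $110,880 / 4 = $27,720.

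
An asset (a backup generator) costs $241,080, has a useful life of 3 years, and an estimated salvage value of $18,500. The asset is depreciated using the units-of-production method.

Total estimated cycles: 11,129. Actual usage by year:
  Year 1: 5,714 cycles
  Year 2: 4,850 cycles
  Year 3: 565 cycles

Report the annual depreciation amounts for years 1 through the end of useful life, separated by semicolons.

Depreciable base = $241,080 − $18,500 = $222,580.
Rate = $222,580 / 11,129 cycles = $20 per cycle.
Year 1: 5,714 × $20 = $114,280. Book value $126,800.
Year 2: 4,850 × $20 = $97,000. Book value $29,800.
Year 3: 565 × $20 = $11,300. Book value $18,500.

$114,280; $97,000; $11,300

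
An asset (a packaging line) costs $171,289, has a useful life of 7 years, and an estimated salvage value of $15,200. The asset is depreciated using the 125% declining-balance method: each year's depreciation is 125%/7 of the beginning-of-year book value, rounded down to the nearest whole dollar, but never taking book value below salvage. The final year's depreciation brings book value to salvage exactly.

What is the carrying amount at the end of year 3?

Depreciable base = $171,289 − $15,200 = $156,089.
Year 1: ⌊$171,289 × 125%/7⌋ = $30,587. Book value $140,702.
Year 2: ⌊$140,702 × 125%/7⌋ = $25,125. Book value $115,577.
Year 3: ⌊$115,577 × 125%/7⌋ = $20,638. Book value $94,939.

$94,939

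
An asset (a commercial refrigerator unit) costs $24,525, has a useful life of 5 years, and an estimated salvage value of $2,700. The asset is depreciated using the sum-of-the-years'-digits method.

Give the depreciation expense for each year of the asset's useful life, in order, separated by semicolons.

$7,275; $5,820; $4,365; $2,910; $1,455

Depreciable base = $24,525 − $2,700 = $21,825.
Sum of the years' digits = 5+4+3+2+1 = 15.
Year 1: $21,825 × 5/15 = $7,275. Book value $17,250.
Year 2: $21,825 × 4/15 = $5,820. Book value $11,430.
Year 3: $21,825 × 3/15 = $4,365. Book value $7,065.
Year 4: $21,825 × 2/15 = $2,910. Book value $4,155.
Year 5: $21,825 × 1/15 = $1,455. Book value $2,700.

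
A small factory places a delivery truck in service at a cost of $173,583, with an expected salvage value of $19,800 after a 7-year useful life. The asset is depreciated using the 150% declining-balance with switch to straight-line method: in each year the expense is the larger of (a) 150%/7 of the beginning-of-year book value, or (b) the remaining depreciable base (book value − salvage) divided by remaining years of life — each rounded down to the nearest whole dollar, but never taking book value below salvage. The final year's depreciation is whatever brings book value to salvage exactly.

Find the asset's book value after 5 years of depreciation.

$50,705

Depreciable base = $173,583 − $19,800 = $153,783.
Year 1: DB = ⌊$173,583 × 150%/7⌋ = $37,196; SL = ⌊$153,783/7⌋ = $21,969 → take DB $37,196. Book value $136,387.
Year 2: DB = ⌊$136,387 × 150%/7⌋ = $29,225; SL = ⌊$116,587/6⌋ = $19,431 → take DB $29,225. Book value $107,162.
Year 3: DB = ⌊$107,162 × 150%/7⌋ = $22,963; SL = ⌊$87,362/5⌋ = $17,472 → take DB $22,963. Book value $84,199.
Year 4: DB = ⌊$84,199 × 150%/7⌋ = $18,042; SL = ⌊$64,399/4⌋ = $16,099 → take DB $18,042. Book value $66,157.
Year 5: DB = ⌊$66,157 × 150%/7⌋ = $14,176; SL = ⌊$46,357/3⌋ = $15,452 → take SL $15,452. Book value $50,705.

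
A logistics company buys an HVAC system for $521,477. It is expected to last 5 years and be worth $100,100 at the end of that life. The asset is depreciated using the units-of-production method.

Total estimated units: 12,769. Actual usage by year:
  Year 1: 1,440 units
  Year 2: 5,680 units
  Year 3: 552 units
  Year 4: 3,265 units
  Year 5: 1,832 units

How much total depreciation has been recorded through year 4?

$360,921

Depreciable base = $521,477 − $100,100 = $421,377.
Rate = $421,377 / 12,769 units = $33 per unit.
Year 1: 1,440 × $33 = $47,520. Book value $473,957.
Year 2: 5,680 × $33 = $187,440. Book value $286,517.
Year 3: 552 × $33 = $18,216. Book value $268,301.
Year 4: 3,265 × $33 = $107,745. Book value $160,556.
Accumulated through year 4 = $521,477 − $160,556 = $360,921.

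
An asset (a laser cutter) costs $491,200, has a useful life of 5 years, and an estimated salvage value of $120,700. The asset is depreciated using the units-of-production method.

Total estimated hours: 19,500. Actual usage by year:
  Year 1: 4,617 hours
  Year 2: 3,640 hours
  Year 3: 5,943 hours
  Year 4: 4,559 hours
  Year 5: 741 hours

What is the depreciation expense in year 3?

$112,917

Depreciable base = $491,200 − $120,700 = $370,500.
Rate = $370,500 / 19,500 hours = $19 per hour.
Year 1: 4,617 × $19 = $87,723. Book value $403,477.
Year 2: 3,640 × $19 = $69,160. Book value $334,317.
Year 3: 5,943 × $19 = $112,917. Book value $221,400.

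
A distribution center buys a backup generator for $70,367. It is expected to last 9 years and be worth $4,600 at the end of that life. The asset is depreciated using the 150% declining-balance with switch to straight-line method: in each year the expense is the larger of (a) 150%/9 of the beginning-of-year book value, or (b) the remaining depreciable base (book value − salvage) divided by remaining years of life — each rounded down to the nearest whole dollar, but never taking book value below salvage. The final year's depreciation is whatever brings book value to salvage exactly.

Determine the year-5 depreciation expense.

Depreciable base = $70,367 − $4,600 = $65,767.
Year 1: DB = ⌊$70,367 × 150%/9⌋ = $11,727; SL = ⌊$65,767/9⌋ = $7,307 → take DB $11,727. Book value $58,640.
Year 2: DB = ⌊$58,640 × 150%/9⌋ = $9,773; SL = ⌊$54,040/8⌋ = $6,755 → take DB $9,773. Book value $48,867.
Year 3: DB = ⌊$48,867 × 150%/9⌋ = $8,144; SL = ⌊$44,267/7⌋ = $6,323 → take DB $8,144. Book value $40,723.
Year 4: DB = ⌊$40,723 × 150%/9⌋ = $6,787; SL = ⌊$36,123/6⌋ = $6,020 → take DB $6,787. Book value $33,936.
Year 5: DB = ⌊$33,936 × 150%/9⌋ = $5,656; SL = ⌊$29,336/5⌋ = $5,867 → take SL $5,867. Book value $28,069.

$5,867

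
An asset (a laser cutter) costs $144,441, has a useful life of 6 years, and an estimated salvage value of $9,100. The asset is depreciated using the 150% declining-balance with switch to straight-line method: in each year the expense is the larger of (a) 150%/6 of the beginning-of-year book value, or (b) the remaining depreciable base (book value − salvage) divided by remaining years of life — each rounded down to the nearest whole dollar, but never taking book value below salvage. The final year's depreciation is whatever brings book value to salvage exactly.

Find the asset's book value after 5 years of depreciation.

$26,379

Depreciable base = $144,441 − $9,100 = $135,341.
Year 1: DB = ⌊$144,441 × 150%/6⌋ = $36,110; SL = ⌊$135,341/6⌋ = $22,556 → take DB $36,110. Book value $108,331.
Year 2: DB = ⌊$108,331 × 150%/6⌋ = $27,082; SL = ⌊$99,231/5⌋ = $19,846 → take DB $27,082. Book value $81,249.
Year 3: DB = ⌊$81,249 × 150%/6⌋ = $20,312; SL = ⌊$72,149/4⌋ = $18,037 → take DB $20,312. Book value $60,937.
Year 4: DB = ⌊$60,937 × 150%/6⌋ = $15,234; SL = ⌊$51,837/3⌋ = $17,279 → take SL $17,279. Book value $43,658.
Year 5: DB = ⌊$43,658 × 150%/6⌋ = $10,914; SL = ⌊$34,558/2⌋ = $17,279 → take SL $17,279. Book value $26,379.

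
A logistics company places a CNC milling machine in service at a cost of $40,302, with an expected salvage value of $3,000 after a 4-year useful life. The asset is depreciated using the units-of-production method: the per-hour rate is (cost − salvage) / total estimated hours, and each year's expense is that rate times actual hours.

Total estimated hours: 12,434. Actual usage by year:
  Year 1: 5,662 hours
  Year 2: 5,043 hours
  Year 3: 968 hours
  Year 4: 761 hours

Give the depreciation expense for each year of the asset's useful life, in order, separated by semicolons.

$16,986; $15,129; $2,904; $2,283

Depreciable base = $40,302 − $3,000 = $37,302.
Rate = $37,302 / 12,434 hours = $3 per hour.
Year 1: 5,662 × $3 = $16,986. Book value $23,316.
Year 2: 5,043 × $3 = $15,129. Book value $8,187.
Year 3: 968 × $3 = $2,904. Book value $5,283.
Year 4: 761 × $3 = $2,283. Book value $3,000.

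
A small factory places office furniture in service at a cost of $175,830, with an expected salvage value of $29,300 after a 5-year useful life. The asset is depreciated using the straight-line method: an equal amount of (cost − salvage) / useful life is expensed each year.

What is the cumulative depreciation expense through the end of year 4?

Depreciable base = $175,830 − $29,300 = $146,530.
Annual expense = $146,530 / 5 = $29,306.
End of year 1: book value $146,524.
End of year 2: book value $117,218.
End of year 3: book value $87,912.
End of year 4: book value $58,606.
Accumulated through year 4 = $175,830 − $58,606 = $117,224.

$117,224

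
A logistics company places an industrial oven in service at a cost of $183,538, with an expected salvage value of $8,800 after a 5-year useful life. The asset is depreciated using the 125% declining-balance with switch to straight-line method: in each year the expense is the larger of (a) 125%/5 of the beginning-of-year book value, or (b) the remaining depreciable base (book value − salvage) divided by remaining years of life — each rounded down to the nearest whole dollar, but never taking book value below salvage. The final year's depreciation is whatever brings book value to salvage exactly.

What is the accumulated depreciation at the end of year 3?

Depreciable base = $183,538 − $8,800 = $174,738.
Year 1: DB = ⌊$183,538 × 125%/5⌋ = $45,884; SL = ⌊$174,738/5⌋ = $34,947 → take DB $45,884. Book value $137,654.
Year 2: DB = ⌊$137,654 × 125%/5⌋ = $34,413; SL = ⌊$128,854/4⌋ = $32,213 → take DB $34,413. Book value $103,241.
Year 3: DB = ⌊$103,241 × 125%/5⌋ = $25,810; SL = ⌊$94,441/3⌋ = $31,480 → take SL $31,480. Book value $71,761.
Accumulated through year 3 = $183,538 − $71,761 = $111,777.

$111,777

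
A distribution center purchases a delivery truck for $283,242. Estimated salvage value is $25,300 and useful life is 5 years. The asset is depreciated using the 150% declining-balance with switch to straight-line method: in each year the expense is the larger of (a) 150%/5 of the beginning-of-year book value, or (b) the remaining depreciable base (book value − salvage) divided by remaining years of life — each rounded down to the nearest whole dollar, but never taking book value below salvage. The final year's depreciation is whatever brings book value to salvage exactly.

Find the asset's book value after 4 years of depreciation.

Depreciable base = $283,242 − $25,300 = $257,942.
Year 1: DB = ⌊$283,242 × 150%/5⌋ = $84,972; SL = ⌊$257,942/5⌋ = $51,588 → take DB $84,972. Book value $198,270.
Year 2: DB = ⌊$198,270 × 150%/5⌋ = $59,481; SL = ⌊$172,970/4⌋ = $43,242 → take DB $59,481. Book value $138,789.
Year 3: DB = ⌊$138,789 × 150%/5⌋ = $41,636; SL = ⌊$113,489/3⌋ = $37,829 → take DB $41,636. Book value $97,153.
Year 4: DB = ⌊$97,153 × 150%/5⌋ = $29,145; SL = ⌊$71,853/2⌋ = $35,926 → take SL $35,926. Book value $61,227.

$61,227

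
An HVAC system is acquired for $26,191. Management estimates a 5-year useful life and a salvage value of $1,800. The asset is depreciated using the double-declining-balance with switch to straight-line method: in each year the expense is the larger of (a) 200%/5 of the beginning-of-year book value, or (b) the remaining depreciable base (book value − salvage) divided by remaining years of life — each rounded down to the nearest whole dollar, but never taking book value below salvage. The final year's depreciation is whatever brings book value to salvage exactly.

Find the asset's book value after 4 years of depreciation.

Depreciable base = $26,191 − $1,800 = $24,391.
Year 1: DB = ⌊$26,191 × 200%/5⌋ = $10,476; SL = ⌊$24,391/5⌋ = $4,878 → take DB $10,476. Book value $15,715.
Year 2: DB = ⌊$15,715 × 200%/5⌋ = $6,286; SL = ⌊$13,915/4⌋ = $3,478 → take DB $6,286. Book value $9,429.
Year 3: DB = ⌊$9,429 × 200%/5⌋ = $3,771; SL = ⌊$7,629/3⌋ = $2,543 → take DB $3,771. Book value $5,658.
Year 4: DB = ⌊$5,658 × 200%/5⌋ = $2,263; SL = ⌊$3,858/2⌋ = $1,929 → take DB $2,263. Book value $3,395.

$3,395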